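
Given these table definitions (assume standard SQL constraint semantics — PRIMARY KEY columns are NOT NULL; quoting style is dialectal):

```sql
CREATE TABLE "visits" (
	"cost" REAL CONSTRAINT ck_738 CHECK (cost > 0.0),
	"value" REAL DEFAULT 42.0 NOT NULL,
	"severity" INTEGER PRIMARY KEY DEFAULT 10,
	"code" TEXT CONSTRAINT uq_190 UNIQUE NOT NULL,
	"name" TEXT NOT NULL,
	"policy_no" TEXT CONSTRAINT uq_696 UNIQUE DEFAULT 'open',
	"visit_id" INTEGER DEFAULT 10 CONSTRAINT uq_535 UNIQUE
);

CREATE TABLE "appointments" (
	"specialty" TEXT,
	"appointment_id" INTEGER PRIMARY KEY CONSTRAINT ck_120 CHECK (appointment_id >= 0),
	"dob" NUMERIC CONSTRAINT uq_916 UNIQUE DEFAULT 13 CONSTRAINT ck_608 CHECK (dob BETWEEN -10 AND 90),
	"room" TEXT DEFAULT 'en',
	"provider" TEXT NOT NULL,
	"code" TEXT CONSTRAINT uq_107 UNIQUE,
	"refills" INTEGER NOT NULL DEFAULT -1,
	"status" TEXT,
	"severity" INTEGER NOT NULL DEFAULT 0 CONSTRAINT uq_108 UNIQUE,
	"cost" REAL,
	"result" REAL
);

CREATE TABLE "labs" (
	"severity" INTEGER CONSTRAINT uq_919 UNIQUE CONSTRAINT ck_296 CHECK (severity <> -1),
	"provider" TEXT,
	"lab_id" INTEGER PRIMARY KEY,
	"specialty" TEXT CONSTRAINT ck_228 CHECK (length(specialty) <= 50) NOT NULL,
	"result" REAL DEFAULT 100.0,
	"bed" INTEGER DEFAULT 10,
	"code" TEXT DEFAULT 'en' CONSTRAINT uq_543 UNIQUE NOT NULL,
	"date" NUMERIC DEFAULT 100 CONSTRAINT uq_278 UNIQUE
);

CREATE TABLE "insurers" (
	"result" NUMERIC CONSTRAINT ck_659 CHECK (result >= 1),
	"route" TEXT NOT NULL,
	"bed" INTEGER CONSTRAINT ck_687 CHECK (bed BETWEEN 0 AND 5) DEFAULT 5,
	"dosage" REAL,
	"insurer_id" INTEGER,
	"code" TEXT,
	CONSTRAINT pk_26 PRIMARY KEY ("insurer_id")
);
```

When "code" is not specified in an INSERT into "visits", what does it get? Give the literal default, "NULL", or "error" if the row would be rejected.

error

code has no DEFAULT clause.
Omitting it would insert NULL, but it is declared NOT NULL, so the INSERT fails.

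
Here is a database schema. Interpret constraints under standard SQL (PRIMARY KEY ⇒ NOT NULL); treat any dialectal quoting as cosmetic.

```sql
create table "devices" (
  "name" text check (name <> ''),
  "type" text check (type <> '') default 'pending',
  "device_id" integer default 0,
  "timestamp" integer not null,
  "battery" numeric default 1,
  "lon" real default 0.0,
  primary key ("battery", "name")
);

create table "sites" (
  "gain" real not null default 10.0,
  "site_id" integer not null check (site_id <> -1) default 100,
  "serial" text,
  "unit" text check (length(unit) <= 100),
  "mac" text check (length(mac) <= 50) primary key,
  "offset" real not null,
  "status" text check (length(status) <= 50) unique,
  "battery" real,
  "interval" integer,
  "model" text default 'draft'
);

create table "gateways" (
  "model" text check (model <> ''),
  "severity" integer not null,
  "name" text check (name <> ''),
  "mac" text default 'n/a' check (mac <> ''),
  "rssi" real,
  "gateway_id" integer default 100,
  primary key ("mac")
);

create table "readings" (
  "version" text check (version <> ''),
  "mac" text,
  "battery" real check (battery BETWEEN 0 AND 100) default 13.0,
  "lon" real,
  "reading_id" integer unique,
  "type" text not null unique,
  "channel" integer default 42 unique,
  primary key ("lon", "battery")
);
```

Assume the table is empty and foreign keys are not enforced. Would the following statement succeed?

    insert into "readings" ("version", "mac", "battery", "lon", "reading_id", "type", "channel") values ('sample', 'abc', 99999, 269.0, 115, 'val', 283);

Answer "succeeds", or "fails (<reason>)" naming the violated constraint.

The value 99999 for battery violates CHECK (battery BETWEEN 0 AND 100).

fails (CHECK on battery)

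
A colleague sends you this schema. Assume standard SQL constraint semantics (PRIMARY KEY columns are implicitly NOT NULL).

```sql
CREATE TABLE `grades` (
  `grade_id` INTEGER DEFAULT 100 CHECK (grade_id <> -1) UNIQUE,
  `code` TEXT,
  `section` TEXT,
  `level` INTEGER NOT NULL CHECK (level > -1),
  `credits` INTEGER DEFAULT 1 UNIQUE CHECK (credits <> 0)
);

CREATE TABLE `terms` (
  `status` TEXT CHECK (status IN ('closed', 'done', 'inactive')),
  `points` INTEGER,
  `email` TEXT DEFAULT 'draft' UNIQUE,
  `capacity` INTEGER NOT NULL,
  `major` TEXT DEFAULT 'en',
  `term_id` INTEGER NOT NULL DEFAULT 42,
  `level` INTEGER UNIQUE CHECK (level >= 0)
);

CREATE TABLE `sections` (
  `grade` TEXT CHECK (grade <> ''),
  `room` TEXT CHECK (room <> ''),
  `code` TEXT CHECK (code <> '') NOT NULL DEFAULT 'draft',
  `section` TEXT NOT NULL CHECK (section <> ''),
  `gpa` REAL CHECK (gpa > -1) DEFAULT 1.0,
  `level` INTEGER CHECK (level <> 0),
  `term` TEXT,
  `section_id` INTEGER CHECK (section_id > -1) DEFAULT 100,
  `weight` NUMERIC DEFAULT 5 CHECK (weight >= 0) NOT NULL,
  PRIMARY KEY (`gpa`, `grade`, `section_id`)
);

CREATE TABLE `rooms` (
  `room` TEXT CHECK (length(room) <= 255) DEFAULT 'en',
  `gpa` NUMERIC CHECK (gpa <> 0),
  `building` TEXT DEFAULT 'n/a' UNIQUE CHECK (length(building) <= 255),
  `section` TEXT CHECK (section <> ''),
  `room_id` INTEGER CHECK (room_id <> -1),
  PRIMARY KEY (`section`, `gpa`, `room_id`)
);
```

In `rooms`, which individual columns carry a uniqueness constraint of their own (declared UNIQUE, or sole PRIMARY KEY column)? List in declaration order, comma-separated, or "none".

building

- room: no UNIQUE or single-column PK constraint.
- gpa: part of a composite PRIMARY KEY — only the tuple is unique, not this column on its own.
- building: declared UNIQUE → unique.
- section: part of a composite PRIMARY KEY — only the tuple is unique, not this column on its own.
- room_id: part of a composite PRIMARY KEY — only the tuple is unique, not this column on its own.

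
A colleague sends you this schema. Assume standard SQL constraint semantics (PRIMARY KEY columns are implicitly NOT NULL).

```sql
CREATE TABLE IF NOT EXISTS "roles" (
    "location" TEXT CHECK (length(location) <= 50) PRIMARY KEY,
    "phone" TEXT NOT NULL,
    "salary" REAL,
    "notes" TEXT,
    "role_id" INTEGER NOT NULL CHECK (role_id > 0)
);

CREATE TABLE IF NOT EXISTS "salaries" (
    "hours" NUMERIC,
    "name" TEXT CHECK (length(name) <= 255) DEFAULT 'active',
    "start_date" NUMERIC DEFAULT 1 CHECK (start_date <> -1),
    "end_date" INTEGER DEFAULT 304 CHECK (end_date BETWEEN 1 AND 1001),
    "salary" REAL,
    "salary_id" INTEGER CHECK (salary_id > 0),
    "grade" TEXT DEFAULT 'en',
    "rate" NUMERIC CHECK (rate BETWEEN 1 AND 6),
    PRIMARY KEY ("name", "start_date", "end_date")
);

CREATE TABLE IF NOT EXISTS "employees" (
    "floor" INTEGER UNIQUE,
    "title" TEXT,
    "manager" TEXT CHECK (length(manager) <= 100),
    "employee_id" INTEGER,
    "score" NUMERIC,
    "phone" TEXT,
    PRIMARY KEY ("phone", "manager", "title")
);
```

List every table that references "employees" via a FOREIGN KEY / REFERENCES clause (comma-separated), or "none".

No REFERENCES clause anywhere in the schema names employees.

none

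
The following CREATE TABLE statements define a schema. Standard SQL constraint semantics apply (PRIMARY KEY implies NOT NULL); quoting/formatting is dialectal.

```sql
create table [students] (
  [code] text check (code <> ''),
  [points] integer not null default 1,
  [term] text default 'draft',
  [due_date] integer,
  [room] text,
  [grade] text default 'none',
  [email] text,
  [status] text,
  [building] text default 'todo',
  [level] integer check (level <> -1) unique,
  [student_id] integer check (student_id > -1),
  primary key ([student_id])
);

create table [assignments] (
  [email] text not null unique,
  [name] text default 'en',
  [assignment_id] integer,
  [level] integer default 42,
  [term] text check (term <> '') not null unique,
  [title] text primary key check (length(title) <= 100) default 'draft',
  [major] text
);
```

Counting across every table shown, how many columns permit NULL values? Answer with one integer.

students: 9 nullable (code, term, due_date, room, grade, email, status, building, level — PK (student_id) and explicit NOT NULL columns excluded).
assignments: 4 nullable (name, assignment_id, level, major — PK (title) and explicit NOT NULL columns excluded).
Total: 9 + 4 = 13.

13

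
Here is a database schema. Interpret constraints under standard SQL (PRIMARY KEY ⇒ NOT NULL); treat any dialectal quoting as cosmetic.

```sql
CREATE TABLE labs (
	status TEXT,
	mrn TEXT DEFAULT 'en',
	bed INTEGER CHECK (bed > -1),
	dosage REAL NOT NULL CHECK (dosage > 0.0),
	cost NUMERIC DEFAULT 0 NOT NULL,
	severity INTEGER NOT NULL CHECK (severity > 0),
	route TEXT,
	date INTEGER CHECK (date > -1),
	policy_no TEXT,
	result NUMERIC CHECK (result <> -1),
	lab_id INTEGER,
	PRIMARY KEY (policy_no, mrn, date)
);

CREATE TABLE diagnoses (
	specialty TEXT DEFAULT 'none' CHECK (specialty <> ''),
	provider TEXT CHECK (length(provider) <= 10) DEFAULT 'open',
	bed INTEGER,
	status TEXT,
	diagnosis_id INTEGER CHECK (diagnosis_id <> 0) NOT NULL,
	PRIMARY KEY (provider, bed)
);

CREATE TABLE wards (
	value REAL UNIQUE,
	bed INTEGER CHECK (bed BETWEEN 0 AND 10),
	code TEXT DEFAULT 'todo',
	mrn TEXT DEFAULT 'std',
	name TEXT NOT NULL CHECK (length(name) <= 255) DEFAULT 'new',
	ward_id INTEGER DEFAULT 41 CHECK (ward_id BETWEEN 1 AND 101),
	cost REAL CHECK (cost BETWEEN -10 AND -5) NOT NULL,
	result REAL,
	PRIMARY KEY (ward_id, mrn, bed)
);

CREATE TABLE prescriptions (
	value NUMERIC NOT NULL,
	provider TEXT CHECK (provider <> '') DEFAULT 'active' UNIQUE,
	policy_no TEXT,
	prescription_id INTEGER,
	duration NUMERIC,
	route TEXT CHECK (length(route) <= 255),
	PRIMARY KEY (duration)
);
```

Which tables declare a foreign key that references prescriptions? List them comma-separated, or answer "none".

none

No REFERENCES clause anywhere in the schema names prescriptions.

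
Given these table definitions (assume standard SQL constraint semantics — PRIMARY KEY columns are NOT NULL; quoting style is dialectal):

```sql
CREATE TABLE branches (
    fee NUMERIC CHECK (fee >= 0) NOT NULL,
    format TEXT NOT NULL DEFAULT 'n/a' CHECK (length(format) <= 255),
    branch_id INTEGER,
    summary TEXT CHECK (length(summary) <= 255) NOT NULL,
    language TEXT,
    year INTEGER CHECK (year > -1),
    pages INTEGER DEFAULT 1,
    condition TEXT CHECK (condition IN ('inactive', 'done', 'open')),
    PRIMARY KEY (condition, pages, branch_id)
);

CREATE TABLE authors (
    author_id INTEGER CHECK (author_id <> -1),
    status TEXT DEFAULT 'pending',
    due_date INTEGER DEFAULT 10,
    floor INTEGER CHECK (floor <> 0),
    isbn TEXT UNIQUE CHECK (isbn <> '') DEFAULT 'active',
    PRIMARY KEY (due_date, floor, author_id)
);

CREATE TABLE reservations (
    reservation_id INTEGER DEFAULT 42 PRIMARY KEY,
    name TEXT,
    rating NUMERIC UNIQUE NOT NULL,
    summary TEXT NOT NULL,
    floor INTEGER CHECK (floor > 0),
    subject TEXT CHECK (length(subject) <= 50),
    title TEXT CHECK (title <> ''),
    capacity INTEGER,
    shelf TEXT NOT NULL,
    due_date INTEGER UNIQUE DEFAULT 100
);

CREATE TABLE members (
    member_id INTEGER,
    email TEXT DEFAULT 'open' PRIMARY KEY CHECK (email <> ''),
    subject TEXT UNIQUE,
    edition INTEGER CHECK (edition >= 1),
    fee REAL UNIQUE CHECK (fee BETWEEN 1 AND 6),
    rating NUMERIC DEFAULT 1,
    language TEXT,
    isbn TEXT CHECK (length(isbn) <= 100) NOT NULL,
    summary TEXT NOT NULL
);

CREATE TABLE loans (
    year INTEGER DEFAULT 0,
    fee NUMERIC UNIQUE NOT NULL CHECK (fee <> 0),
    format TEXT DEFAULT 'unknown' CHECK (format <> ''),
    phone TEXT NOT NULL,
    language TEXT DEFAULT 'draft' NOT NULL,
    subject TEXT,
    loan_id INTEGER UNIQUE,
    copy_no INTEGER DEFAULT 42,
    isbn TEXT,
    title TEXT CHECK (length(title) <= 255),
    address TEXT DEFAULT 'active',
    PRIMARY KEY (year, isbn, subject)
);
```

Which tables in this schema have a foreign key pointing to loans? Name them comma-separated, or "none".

none

No REFERENCES clause anywhere in the schema names loans.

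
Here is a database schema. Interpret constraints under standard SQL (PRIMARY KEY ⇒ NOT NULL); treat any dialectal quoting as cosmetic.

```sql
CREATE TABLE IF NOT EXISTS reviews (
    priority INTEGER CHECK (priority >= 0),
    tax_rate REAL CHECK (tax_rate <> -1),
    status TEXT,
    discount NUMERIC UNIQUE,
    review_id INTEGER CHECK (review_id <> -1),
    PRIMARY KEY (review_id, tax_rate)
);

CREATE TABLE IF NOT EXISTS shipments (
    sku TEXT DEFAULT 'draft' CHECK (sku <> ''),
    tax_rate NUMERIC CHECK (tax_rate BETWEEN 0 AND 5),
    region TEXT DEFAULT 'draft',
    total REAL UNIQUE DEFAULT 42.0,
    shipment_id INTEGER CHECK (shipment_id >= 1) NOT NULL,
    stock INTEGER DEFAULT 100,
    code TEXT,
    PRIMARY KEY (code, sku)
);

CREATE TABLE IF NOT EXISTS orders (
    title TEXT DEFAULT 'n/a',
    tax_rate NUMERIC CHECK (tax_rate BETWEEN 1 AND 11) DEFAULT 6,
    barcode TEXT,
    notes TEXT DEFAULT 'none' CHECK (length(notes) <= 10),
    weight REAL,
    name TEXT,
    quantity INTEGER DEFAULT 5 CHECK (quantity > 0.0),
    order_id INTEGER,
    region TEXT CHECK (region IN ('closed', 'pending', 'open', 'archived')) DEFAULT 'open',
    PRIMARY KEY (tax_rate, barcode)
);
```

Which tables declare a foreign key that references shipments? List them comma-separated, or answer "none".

none

No REFERENCES clause anywhere in the schema names shipments.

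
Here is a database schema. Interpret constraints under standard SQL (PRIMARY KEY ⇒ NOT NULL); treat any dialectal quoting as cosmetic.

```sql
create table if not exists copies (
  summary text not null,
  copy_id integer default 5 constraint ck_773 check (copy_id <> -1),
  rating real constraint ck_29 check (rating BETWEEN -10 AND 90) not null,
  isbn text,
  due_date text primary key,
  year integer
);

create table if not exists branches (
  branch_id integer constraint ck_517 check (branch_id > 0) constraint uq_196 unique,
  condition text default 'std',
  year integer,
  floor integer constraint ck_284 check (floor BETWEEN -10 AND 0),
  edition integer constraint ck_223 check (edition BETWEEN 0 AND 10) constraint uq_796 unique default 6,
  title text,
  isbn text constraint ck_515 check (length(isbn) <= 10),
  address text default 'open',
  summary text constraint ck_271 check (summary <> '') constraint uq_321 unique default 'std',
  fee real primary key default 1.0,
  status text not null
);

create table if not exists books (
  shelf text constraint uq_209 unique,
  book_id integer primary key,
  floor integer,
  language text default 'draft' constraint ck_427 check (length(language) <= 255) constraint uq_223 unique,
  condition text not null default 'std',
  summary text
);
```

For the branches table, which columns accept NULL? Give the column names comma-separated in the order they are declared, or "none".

- branch_id: CHECK does not forbid NULL (a CHECK constraint passes when its expression is NULL) → nullable.
- condition: DEFAULT only fills an omitted column; an explicit NULL is still allowed → nullable.
- year: no NOT NULL constraint applies → nullable.
- floor: CHECK does not forbid NULL (a CHECK constraint passes when its expression is NULL) → nullable.
- edition: CHECK does not forbid NULL (a CHECK constraint passes when its expression is NULL) → nullable.
- title: no NOT NULL constraint applies → nullable.
- isbn: CHECK does not forbid NULL (a CHECK constraint passes when its expression is NULL) → nullable.
- address: DEFAULT only fills an omitted column; an explicit NULL is still allowed → nullable.
- summary: CHECK does not forbid NULL (a CHECK constraint passes when its expression is NULL) → nullable.
- fee: part of the PRIMARY KEY, which implies NOT NULL → not nullable.
- status: declared NOT NULL → not nullable.

branch_id, condition, year, floor, edition, title, isbn, address, summary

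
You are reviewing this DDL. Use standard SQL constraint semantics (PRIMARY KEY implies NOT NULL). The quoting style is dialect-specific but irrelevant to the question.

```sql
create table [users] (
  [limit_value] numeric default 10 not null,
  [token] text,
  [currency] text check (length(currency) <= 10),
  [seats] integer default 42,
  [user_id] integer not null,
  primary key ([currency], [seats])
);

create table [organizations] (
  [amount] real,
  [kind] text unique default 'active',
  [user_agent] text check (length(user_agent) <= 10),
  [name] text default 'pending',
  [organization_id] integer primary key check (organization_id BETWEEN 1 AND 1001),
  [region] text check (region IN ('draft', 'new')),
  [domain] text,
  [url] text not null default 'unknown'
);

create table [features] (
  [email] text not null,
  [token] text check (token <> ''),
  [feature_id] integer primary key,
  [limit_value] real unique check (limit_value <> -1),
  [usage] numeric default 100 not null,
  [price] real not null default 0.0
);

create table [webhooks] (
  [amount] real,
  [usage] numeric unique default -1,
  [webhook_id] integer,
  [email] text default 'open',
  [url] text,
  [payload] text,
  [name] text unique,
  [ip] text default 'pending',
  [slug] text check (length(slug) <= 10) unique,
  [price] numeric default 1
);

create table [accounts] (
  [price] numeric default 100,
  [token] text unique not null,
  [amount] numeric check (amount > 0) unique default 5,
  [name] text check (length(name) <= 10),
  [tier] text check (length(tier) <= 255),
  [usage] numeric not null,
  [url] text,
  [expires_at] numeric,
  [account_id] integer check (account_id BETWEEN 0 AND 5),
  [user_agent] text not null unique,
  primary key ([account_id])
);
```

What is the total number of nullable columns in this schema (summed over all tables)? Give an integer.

25

users: 1 nullable (token — PK (currency, seats) and explicit NOT NULL columns excluded).
organizations: 6 nullable (amount, kind, user_agent, name, region, domain — PK (organization_id) and explicit NOT NULL columns excluded).
features: 2 nullable (token, limit_value — PK (feature_id) and explicit NOT NULL columns excluded).
webhooks: 10 nullable (amount, usage, webhook_id, email, url, payload, name, ip, slug, price — PK none and explicit NOT NULL columns excluded).
accounts: 6 nullable (price, amount, name, tier, url, expires_at — PK (account_id) and explicit NOT NULL columns excluded).
Total: 1 + 6 + 2 + 10 + 6 = 25.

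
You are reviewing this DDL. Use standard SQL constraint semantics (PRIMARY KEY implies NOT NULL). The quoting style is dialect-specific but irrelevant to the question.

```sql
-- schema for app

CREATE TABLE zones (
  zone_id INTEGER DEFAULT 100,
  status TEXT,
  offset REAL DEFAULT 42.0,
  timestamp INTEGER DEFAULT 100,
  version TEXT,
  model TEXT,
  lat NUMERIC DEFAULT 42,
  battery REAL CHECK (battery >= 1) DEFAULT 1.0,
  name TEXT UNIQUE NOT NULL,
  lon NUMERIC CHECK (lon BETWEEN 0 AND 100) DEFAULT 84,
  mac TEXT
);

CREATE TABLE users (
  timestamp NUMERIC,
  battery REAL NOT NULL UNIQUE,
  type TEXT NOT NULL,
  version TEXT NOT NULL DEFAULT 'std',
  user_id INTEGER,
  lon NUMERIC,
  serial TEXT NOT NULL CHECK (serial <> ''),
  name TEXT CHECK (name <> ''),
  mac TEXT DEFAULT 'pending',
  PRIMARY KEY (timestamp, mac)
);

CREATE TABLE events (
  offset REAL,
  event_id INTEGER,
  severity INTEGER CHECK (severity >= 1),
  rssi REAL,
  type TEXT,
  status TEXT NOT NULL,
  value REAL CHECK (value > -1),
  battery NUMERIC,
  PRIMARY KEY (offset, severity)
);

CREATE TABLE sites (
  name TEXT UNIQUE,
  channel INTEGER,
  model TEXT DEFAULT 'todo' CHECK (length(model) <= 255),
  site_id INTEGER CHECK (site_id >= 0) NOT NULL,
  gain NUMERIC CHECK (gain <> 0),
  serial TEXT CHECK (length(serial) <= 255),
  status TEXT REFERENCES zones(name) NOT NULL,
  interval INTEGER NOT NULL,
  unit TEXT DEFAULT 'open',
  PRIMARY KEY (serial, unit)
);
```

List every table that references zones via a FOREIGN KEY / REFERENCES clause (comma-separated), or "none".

sites

- sites.status references zones(name).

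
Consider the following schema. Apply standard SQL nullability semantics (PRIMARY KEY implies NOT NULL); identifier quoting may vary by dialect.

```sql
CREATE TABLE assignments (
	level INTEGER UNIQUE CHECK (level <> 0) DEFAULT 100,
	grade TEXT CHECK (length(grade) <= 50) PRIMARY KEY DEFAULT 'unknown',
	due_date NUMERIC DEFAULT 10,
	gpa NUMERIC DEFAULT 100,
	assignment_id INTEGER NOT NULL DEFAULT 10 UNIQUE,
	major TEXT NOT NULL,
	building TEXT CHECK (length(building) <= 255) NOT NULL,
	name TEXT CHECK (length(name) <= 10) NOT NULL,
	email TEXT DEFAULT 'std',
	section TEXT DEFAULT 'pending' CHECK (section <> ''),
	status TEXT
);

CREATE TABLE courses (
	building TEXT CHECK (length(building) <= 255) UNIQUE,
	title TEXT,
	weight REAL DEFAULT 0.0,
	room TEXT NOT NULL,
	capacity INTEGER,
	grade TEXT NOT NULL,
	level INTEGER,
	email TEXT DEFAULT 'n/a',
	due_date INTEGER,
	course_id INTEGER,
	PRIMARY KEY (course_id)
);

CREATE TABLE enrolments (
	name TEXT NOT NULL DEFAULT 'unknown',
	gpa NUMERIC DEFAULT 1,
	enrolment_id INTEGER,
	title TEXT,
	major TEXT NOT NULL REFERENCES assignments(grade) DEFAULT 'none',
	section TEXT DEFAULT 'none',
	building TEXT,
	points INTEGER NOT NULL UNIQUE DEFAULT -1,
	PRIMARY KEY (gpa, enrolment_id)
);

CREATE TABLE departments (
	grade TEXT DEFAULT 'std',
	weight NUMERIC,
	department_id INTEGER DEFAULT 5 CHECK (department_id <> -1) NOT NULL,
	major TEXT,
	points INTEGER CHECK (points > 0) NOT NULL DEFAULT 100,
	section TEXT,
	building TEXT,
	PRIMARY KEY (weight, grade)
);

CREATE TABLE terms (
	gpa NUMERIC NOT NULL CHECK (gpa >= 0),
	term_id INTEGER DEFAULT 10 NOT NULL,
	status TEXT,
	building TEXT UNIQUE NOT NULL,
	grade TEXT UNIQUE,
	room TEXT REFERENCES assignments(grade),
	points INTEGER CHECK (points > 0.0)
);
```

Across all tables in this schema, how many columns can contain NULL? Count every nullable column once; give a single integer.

23

assignments: 6 nullable (level, due_date, gpa, email, section, status — PK (grade) and explicit NOT NULL columns excluded).
courses: 7 nullable (building, title, weight, capacity, level, email, due_date — PK (course_id) and explicit NOT NULL columns excluded).
enrolments: 3 nullable (title, section, building — PK (gpa, enrolment_id) and explicit NOT NULL columns excluded).
departments: 3 nullable (major, section, building — PK (weight, grade) and explicit NOT NULL columns excluded).
terms: 4 nullable (status, grade, room, points — PK none and explicit NOT NULL columns excluded).
Total: 6 + 7 + 3 + 3 + 4 = 23.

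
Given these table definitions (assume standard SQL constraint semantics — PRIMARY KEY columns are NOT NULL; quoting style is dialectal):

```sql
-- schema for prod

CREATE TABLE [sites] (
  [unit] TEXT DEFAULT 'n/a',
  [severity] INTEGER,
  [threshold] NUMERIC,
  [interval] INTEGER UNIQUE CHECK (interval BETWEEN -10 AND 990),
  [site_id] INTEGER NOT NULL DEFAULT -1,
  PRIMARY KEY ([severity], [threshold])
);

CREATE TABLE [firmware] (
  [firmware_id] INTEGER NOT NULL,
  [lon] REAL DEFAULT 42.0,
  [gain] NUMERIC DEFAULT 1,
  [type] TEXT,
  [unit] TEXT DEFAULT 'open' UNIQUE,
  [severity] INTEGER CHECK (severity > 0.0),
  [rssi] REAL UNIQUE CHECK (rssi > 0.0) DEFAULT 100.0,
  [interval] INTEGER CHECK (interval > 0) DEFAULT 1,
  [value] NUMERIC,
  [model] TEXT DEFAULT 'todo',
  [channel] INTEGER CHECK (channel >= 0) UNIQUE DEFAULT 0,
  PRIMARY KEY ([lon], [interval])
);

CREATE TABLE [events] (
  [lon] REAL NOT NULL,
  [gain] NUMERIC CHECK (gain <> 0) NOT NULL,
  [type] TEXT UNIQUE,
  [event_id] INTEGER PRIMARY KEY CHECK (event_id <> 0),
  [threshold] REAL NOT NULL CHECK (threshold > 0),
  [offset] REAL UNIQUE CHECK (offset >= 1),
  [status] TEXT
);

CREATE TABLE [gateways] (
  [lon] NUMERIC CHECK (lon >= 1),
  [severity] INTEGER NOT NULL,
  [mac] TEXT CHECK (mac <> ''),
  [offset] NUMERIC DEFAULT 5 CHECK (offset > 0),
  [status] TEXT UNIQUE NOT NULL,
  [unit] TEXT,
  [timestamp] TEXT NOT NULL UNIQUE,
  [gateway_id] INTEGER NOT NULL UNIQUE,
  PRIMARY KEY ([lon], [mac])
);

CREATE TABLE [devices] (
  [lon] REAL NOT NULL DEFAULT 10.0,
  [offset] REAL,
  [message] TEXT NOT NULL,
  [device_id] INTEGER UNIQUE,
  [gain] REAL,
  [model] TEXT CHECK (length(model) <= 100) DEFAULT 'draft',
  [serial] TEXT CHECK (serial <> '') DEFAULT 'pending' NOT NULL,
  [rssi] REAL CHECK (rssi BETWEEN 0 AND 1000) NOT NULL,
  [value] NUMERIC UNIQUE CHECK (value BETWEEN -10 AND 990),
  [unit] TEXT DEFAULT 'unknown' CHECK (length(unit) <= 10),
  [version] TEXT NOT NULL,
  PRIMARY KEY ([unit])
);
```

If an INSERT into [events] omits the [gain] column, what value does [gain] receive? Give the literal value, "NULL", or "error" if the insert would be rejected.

gain has no DEFAULT clause.
Omitting it would insert NULL, but it is declared NOT NULL, so the INSERT fails.

error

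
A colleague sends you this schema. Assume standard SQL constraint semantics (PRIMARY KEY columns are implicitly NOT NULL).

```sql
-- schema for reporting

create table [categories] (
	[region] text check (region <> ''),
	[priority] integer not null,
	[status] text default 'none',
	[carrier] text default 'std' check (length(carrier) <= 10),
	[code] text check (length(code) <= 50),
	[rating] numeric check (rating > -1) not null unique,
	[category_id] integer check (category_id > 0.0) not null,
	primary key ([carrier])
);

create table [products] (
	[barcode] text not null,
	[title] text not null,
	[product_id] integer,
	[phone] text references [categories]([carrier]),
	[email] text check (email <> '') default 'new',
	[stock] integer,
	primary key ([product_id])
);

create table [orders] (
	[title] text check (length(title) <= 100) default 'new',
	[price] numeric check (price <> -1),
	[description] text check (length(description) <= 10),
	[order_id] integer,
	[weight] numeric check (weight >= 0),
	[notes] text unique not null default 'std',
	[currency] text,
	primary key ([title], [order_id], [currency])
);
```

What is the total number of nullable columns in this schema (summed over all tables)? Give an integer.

9

categories: 3 nullable (region, status, code — PK (carrier) and explicit NOT NULL columns excluded).
products: 3 nullable (phone, email, stock — PK (product_id) and explicit NOT NULL columns excluded).
orders: 3 nullable (price, description, weight — PK (title, order_id, currency) and explicit NOT NULL columns excluded).
Total: 3 + 3 + 3 = 9.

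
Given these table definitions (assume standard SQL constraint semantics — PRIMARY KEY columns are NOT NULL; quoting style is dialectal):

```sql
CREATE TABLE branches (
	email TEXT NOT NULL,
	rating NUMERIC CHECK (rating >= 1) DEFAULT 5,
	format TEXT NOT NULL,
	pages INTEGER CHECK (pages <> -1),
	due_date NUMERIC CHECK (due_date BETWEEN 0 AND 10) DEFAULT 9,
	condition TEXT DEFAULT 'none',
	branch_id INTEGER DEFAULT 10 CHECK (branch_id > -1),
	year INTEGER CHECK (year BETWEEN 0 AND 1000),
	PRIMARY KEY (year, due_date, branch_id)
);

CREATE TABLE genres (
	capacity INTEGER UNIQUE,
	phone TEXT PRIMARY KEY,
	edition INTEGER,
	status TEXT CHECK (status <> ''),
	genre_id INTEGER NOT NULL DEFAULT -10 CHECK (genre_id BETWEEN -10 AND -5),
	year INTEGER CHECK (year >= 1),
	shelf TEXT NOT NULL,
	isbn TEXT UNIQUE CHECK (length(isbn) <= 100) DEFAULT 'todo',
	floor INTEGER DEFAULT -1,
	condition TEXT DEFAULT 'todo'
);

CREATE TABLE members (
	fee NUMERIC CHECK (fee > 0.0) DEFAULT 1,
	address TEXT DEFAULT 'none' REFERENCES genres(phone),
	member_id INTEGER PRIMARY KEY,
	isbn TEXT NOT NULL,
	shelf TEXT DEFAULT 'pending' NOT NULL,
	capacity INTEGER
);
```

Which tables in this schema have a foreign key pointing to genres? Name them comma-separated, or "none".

members

- members.address references genres(phone).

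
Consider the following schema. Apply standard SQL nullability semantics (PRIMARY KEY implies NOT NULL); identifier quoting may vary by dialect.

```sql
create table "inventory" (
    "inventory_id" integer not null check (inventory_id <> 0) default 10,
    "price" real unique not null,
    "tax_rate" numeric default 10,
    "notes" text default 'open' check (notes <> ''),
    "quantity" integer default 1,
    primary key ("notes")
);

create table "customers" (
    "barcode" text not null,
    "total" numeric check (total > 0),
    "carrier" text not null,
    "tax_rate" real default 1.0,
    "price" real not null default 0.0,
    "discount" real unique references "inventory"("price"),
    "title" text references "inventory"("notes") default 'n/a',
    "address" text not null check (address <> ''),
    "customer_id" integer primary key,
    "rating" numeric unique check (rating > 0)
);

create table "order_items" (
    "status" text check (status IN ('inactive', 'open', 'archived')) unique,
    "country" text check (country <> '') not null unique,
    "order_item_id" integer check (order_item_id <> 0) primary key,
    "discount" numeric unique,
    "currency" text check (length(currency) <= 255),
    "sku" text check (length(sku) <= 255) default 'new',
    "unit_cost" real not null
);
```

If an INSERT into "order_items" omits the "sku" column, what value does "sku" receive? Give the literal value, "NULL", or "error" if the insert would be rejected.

'new'

sku has an explicit DEFAULT 'new'.
When the column is omitted from an INSERT, that default is used.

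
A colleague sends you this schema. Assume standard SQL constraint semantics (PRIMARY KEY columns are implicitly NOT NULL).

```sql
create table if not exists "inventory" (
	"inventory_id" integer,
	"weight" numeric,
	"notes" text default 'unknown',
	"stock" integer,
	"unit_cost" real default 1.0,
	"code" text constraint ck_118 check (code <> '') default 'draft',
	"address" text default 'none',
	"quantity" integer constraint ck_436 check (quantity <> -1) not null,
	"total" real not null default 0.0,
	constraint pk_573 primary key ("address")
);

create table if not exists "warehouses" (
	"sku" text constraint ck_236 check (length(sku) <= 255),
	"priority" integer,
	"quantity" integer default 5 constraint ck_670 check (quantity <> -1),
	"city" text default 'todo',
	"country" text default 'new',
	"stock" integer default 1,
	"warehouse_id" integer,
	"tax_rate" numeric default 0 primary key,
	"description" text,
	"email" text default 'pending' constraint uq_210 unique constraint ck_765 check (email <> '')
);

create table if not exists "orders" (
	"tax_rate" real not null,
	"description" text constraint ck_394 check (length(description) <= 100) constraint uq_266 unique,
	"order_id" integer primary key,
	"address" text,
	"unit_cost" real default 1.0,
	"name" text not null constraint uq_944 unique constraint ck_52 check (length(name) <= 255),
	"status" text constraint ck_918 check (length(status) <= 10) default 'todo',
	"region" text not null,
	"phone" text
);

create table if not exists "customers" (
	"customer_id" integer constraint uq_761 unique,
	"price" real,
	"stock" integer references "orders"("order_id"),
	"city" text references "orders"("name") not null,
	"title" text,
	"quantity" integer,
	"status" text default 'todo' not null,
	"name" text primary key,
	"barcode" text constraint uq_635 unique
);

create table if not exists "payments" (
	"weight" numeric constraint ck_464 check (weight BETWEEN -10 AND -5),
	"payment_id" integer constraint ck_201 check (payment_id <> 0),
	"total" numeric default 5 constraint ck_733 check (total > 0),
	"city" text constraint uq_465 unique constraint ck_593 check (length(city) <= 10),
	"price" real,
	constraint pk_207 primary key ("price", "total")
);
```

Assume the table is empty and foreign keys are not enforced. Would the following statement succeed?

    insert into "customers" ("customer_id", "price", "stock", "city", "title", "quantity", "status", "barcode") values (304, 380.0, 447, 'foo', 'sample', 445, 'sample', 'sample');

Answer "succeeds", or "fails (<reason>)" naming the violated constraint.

fails (NOT NULL on name)

name is omitted from the column list and has no DEFAULT, so it would receive NULL.
But name is part of the PRIMARY KEY (implied NOT NULL).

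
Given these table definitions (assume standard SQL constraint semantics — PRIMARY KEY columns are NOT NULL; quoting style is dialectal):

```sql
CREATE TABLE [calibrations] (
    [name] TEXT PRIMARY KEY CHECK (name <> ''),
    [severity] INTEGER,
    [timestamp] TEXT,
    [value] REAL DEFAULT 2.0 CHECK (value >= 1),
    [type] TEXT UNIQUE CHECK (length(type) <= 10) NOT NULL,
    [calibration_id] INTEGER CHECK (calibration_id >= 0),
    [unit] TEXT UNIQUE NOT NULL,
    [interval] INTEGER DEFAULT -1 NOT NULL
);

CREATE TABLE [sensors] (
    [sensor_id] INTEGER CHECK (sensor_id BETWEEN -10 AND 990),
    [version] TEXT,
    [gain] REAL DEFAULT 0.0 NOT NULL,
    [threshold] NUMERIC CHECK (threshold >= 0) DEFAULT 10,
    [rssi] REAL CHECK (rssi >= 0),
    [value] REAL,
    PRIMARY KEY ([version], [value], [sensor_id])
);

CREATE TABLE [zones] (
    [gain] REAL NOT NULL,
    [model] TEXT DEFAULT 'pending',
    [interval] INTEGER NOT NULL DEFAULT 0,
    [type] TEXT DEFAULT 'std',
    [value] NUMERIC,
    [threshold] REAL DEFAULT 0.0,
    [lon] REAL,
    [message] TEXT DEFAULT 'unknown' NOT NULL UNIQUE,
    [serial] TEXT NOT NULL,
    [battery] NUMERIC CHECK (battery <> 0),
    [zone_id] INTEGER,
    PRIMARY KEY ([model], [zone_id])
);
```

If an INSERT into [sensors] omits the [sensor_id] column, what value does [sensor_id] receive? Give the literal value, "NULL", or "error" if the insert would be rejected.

error

sensor_id has no DEFAULT clause.
Omitting it would insert NULL, but it is part of the PRIMARY KEY, so the INSERT fails.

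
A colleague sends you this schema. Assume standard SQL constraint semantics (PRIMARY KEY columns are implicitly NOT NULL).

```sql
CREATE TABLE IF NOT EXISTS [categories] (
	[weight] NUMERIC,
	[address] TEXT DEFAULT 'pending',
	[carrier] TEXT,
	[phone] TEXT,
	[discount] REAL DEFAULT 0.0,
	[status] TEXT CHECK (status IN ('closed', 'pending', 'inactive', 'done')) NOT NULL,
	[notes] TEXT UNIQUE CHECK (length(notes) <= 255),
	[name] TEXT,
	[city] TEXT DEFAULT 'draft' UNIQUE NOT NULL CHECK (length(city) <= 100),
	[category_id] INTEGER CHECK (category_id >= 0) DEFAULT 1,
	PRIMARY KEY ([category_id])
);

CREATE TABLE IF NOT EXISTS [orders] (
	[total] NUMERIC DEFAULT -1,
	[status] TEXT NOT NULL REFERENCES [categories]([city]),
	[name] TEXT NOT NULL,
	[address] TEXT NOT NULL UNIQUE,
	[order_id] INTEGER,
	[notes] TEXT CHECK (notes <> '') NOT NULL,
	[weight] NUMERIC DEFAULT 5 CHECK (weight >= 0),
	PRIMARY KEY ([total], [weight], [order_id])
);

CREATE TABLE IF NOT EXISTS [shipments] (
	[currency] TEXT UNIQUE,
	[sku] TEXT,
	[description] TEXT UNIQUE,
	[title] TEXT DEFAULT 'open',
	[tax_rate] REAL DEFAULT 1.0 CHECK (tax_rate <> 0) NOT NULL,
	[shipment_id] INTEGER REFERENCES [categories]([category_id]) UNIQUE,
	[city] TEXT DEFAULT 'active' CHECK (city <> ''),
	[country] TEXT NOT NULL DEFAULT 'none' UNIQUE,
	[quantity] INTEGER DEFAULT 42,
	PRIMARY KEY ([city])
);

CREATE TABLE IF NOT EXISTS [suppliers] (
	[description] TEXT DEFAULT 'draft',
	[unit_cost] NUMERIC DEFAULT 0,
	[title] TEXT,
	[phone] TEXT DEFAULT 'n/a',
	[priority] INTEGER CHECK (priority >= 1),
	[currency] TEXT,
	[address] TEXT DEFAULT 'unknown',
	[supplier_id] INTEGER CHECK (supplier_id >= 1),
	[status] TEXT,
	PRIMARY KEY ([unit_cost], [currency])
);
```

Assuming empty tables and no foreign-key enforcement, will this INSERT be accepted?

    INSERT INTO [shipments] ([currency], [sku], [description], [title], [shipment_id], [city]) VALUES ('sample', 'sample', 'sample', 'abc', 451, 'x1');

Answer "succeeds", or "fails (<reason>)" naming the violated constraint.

NOT NULL columns: city is supplied; country defaults to 'none'; tax_rate defaults to 1.0.
CHECK constraints: 'x1' satisfies (city <> '').
No constraint is violated.

succeeds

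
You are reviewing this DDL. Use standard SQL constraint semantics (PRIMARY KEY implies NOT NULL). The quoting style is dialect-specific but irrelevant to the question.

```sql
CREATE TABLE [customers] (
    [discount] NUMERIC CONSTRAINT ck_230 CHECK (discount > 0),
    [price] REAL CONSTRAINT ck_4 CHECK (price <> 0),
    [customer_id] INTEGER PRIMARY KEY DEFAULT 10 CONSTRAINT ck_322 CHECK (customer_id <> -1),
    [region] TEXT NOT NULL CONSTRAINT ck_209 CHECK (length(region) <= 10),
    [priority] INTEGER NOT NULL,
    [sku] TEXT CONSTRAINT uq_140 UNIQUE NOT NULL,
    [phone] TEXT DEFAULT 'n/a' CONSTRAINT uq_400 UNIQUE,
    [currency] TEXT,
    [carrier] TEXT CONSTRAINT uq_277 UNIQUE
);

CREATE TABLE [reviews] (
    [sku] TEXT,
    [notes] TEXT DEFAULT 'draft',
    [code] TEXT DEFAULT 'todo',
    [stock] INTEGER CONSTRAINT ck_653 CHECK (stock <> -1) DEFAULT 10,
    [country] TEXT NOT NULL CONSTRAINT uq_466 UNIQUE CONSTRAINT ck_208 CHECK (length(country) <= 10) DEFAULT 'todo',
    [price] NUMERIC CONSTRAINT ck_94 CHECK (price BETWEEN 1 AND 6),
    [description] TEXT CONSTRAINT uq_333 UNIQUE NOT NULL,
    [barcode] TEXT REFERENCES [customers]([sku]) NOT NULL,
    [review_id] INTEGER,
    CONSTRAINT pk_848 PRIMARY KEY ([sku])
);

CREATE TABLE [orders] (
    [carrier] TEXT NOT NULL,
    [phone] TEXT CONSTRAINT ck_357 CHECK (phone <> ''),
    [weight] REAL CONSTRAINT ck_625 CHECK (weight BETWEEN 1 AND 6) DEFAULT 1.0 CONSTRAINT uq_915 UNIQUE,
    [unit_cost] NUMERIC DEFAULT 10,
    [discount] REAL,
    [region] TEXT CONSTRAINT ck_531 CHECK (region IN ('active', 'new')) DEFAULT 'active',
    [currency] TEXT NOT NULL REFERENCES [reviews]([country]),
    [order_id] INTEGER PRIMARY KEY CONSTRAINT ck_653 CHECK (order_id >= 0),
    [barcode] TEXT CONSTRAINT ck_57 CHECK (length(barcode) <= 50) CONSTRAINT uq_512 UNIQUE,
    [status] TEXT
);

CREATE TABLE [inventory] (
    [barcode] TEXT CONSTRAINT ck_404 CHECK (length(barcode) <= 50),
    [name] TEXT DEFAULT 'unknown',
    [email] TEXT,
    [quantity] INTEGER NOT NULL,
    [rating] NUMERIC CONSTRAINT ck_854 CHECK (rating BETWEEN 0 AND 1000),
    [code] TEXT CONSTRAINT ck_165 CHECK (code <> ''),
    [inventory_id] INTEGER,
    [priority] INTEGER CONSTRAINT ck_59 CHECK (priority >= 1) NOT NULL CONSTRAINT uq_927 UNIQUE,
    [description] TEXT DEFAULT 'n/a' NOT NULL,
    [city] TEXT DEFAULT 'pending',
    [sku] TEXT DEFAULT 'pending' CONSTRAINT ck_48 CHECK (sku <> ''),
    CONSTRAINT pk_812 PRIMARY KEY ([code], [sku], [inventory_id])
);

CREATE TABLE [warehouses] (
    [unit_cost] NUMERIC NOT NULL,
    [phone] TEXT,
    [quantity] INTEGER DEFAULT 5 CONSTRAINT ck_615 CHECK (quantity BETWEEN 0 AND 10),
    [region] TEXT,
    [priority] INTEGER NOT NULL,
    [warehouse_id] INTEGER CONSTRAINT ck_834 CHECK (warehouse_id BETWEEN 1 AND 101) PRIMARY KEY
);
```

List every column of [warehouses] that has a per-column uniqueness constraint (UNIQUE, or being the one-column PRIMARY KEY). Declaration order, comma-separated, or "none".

warehouse_id

- unit_cost: no UNIQUE or single-column PK constraint.
- phone: no UNIQUE or single-column PK constraint.
- quantity: no UNIQUE or single-column PK constraint.
- region: no UNIQUE or single-column PK constraint.
- priority: no UNIQUE or single-column PK constraint.
- warehouse_id: single-column PRIMARY KEY → unique.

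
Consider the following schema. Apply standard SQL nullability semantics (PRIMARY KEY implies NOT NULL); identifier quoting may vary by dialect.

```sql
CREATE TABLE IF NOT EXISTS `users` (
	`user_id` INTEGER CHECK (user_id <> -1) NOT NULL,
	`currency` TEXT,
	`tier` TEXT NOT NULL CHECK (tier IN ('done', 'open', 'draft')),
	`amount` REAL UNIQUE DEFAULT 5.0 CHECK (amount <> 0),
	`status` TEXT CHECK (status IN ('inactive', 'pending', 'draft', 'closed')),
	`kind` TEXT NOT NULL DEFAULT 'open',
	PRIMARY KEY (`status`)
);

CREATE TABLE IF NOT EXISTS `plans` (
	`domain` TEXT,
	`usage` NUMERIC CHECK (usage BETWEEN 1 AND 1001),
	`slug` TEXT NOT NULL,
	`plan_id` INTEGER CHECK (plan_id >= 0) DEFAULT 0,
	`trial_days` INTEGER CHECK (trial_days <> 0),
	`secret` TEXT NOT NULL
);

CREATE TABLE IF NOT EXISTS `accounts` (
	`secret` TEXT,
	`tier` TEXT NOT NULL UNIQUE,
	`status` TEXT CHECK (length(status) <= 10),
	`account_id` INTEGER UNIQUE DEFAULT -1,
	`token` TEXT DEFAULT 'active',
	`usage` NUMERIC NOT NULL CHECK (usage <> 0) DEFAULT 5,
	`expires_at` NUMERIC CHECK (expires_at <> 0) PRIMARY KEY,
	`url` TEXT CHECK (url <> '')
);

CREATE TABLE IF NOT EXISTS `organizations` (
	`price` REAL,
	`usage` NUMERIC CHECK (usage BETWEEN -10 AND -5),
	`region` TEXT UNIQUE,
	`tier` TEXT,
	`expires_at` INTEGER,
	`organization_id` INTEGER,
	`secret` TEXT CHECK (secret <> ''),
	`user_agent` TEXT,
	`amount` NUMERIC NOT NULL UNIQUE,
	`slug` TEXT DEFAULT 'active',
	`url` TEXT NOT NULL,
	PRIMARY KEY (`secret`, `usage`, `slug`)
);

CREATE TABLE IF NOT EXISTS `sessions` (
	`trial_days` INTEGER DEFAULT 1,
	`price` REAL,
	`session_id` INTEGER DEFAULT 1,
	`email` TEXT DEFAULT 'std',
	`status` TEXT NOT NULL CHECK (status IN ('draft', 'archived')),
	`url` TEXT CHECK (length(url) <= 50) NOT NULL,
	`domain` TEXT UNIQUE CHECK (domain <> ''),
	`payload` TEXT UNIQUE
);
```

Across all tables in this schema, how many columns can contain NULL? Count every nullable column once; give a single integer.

23

users: 2 nullable (currency, amount — PK (status) and explicit NOT NULL columns excluded).
plans: 4 nullable (domain, usage, plan_id, trial_days — PK none and explicit NOT NULL columns excluded).
accounts: 5 nullable (secret, status, account_id, token, url — PK (expires_at) and explicit NOT NULL columns excluded).
organizations: 6 nullable (price, region, tier, expires_at, organization_id, user_agent — PK (secret, usage, slug) and explicit NOT NULL columns excluded).
sessions: 6 nullable (trial_days, price, session_id, email, domain, payload — PK none and explicit NOT NULL columns excluded).
Total: 2 + 4 + 5 + 6 + 6 = 23.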